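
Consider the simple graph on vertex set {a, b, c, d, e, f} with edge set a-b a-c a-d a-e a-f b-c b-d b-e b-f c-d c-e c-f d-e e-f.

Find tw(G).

A width-4 tree decomposition is:
Bags: B1 = {a, b, c, d, e}  B2 = {a, b, c, e, f}
Tree: B1–B2
Every bag has size at most 5, so the width is 5 − 1 = 4 and tw(G) ≤ 4. For the lower bound, the 5 vertices {a, b, c, d, e} are pairwise adjacent, and any tree decomposition puts a clique entirely inside one bag — forcing width ≥ 4. Therefore the treewidth is 4.

4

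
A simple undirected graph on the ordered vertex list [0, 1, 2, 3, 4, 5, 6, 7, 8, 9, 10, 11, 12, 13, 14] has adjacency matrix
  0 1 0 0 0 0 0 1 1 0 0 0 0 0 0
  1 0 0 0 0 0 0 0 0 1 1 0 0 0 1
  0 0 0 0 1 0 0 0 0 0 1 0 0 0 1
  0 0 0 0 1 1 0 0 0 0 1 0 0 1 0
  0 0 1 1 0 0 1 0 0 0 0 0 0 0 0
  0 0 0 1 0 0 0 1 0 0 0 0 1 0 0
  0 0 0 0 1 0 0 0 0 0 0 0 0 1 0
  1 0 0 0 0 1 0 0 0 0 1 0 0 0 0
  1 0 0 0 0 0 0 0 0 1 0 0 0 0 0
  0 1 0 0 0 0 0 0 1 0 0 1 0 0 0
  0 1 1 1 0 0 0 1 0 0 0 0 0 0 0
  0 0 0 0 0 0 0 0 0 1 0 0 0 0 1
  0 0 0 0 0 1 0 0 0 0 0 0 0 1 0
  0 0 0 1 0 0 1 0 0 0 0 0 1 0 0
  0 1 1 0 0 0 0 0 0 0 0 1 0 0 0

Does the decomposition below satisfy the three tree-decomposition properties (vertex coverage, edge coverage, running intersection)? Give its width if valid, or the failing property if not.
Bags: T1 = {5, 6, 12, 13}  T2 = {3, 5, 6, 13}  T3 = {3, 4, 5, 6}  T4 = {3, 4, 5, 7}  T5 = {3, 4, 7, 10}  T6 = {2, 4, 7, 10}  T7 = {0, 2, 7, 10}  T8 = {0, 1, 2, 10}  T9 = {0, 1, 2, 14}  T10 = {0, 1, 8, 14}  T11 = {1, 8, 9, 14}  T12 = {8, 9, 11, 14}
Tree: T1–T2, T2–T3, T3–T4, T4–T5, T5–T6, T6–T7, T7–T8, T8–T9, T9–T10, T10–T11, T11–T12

Yes; width 3.

Vertex coverage: the bags together contain {0, 1, 2, 3, 4, 5, 6, 7, 8, 9, 10, 11, 12, 13, 14}, the full vertex set. Edge coverage: each edge of G has both endpoints in at least one bag. Running intersection: for every vertex, the bags containing it form a connected subtree. All three properties hold, so this is a valid tree decomposition of width max|bag| − 1 = 3, and hence tw(G) ≤ 3.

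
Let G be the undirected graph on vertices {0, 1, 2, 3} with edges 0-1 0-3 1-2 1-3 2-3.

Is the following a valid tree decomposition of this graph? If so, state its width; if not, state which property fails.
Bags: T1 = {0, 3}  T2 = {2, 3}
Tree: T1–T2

No — vertex 1 appears in no bag.

A tree decomposition must satisfy three properties: every vertex lies in some bag; for every edge, both endpoints lie together in some bag; and for every vertex, the bags containing it form a connected subtree. Here vertex 1 appears in no bag, so the decomposition is invalid.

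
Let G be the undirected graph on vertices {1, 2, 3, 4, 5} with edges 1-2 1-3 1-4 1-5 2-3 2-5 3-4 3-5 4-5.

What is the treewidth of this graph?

3

A width-3 tree decomposition is:
Bags: B1 = {1, 3, 4, 5}  B2 = {1, 2, 3, 5}
Tree: B1–B2
Every bag has size at most 4, so the width is 4 − 1 = 3 and tw(G) ≤ 3. Conversely, {1, 2, 3, 5} is a clique of size 4, and the vertices of any clique must share a bag in every tree decomposition; so some bag has ≥ 4 vertices and tw(G) ≥ 3. The upper and lower bounds meet at 3, so that is the treewidth.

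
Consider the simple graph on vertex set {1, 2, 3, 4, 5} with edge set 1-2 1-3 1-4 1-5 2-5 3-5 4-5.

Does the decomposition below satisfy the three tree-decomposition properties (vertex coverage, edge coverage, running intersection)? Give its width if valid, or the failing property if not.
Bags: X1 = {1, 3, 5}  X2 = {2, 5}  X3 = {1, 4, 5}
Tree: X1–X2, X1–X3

No — edge (1,2) lies in no bag.

A tree decomposition must satisfy three properties: every vertex lies in some bag; for every edge, both endpoints lie together in some bag; and for every vertex, the bags containing it form a connected subtree. Here edge (1,2) lies in no bag, so the decomposition is invalid.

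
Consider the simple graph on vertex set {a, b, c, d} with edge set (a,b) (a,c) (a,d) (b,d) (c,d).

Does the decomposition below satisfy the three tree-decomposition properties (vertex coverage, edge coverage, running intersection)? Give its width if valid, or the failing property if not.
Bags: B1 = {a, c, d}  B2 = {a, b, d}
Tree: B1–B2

Yes; width 2.

Vertex coverage: the bags together contain {a, b, c, d}, the full vertex set. Edge coverage: each edge of G has both endpoints in at least one bag. Running intersection: for every vertex, the bags containing it form a connected subtree. All three properties hold, so this is a valid tree decomposition of width max|bag| − 1 = 2, and hence tw(G) ≤ 2.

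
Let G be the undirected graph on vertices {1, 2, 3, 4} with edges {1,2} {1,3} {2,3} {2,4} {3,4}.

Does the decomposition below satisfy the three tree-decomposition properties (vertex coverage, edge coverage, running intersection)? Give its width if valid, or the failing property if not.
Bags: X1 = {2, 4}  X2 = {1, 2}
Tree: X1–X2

No — vertex 3 appears in no bag.

A tree decomposition must satisfy three properties: every vertex lies in some bag; for every edge, both endpoints lie together in some bag; and for every vertex, the bags containing it form a connected subtree. Here vertex 3 appears in no bag, so the decomposition is invalid.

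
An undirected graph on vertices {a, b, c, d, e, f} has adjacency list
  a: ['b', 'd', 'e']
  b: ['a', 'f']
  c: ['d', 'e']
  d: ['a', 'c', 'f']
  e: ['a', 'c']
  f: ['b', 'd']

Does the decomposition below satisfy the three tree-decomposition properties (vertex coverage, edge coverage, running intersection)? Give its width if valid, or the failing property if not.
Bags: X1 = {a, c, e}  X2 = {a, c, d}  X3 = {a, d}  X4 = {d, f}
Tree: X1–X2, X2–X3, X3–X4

A tree decomposition must satisfy three properties: every vertex lies in some bag; for every edge, both endpoints lie together in some bag; and for every vertex, the bags containing it form a connected subtree. Here vertex b appears in no bag, so the decomposition is invalid.

No — vertex b appears in no bag.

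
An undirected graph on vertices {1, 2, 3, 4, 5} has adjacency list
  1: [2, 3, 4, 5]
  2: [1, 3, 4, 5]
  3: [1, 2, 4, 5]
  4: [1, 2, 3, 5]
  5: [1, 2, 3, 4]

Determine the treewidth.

A width-4 tree decomposition is:
Bags: B1 = {1, 2, 3, 4, 5}
Tree: (single bag)
A single bag containing all 5 vertices is trivially a valid decomposition of width 4. Conversely, {1, 2, 3, 4, 5} is a clique of size 5, and the vertices of any clique must share a bag in every tree decomposition; so some bag has ≥ 5 vertices and tw(G) ≥ 4. Combining the bounds, tw(G) = 4.

4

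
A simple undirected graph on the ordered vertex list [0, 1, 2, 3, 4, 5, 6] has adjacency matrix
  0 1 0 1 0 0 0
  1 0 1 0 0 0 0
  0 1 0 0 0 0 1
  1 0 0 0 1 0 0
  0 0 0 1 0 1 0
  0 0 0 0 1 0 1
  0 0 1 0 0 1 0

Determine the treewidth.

A width-2 tree decomposition is:
Bags: B1 = {3, 4, 5}  B2 = {3, 5, 6}  B3 = {2, 3, 6}  B4 = {1, 2, 3}  B5 = {0, 1, 3}
Tree: B1–B2, B2–B3, B3–B4, B4–B5
Every bag has size at most 3, so the width is 3 − 1 = 2 and tw(G) ≤ 2. The edges 3–4–5–6–2–1–0–3 form a cycle, so G is not a tree and its treewidth is at least 2. Combining the bounds, tw(G) = 2.

2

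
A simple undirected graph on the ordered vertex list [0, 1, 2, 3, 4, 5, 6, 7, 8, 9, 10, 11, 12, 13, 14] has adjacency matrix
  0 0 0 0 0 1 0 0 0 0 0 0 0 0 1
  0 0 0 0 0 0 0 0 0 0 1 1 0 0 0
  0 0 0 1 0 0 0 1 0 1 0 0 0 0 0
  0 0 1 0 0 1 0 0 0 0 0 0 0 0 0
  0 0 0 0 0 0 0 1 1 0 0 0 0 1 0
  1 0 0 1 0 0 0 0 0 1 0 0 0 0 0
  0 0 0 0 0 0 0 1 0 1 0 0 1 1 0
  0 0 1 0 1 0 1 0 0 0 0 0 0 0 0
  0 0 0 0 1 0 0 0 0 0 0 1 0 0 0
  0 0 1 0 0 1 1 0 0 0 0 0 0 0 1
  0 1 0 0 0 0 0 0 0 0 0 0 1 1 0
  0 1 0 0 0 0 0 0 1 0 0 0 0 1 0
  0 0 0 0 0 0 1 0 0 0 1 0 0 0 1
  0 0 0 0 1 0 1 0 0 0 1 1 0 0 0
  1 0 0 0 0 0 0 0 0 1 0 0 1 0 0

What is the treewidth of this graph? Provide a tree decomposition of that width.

The largest bag has 4 vertices, giving width 3; this decomposition certifies tw(G) ≤ 3. For the lower bound: the 4 vertex sets {0,3,5}, {2}, {9}, {6,7,12,14} are disjoint, each induces a connected subgraph, and every pair is joined by at least one edge of G. Contracting each set to a single vertex therefore yields K_{4} as a minor, and since treewidth is minor-monotone, tw(G) ≥ tw(K_{4}) = 3. Therefore the treewidth is 3.

Treewidth 3.
One optimal decomposition is:
Bags: B1 = {0, 2, 3, 5}  B2 = {0, 2, 5, 9}  B3 = {0, 2, 9, 14}  B4 = {2, 7, 9, 14}  B5 = {6, 7, 9, 14}  B6 = {6, 7, 12, 14}  B7 = {4, 6, 7, 12}  B8 = {4, 6, 12, 13}  B9 = {4, 10, 12, 13}  B10 = {4, 8, 10, 13}  B11 = {8, 10, 11, 13}  B12 = {1, 8, 10, 11}
Tree: B1–B2, B2–B3, B3–B4, B4–B5, B5–B6, B6–B7, B7–B8, B8–B9, B9–B10, B10–B11, B11–B12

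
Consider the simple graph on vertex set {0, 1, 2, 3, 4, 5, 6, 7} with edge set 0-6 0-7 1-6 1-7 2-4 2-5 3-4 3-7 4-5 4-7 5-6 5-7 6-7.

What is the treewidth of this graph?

A width-2 tree decomposition is:
Bags: B1 = {4, 5, 7}  B2 = {5, 6, 7}  B3 = {1, 6, 7}  B4 = {3, 4, 7}  B5 = {2, 4, 5}  B6 = {0, 6, 7}
Tree: B1–B2, B2–B3, B1–B4, B1–B5, B2–B6
The largest bag has 3 vertices, giving width 2; this decomposition certifies tw(G) ≤ 2. On the other hand G contains the 3-clique {2, 4, 5}. A clique must lie in a single bag of any decomposition, so no decomposition can have width below 2. Hence tw(G) = 2 exactly.

2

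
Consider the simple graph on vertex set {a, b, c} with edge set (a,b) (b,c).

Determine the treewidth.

A width-1 tree decomposition is:
Bags: B1 = {b, c}  B2 = {a, b}
Tree: B1–B2
The largest bag has 2 vertices, giving width 1; this decomposition certifies tw(G) ≤ 1. Any graph with an edge has treewidth ≥ 1, and G has the edge c–b. Combining the bounds, tw(G) = 1.

1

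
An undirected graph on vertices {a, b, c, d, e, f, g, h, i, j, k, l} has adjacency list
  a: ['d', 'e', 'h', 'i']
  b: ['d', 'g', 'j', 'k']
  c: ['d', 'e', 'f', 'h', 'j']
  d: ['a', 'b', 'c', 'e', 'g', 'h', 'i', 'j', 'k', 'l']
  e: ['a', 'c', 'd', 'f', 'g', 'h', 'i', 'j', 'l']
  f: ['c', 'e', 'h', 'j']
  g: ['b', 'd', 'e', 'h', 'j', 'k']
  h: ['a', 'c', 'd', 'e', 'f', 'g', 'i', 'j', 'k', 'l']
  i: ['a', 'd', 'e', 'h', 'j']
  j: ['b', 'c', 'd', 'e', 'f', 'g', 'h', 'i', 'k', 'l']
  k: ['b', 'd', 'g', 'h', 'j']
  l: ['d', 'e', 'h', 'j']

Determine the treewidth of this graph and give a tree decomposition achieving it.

The largest bag has 5 vertices, giving width 4; this decomposition certifies tw(G) ≤ 4. Conversely, {d, e, g, h, j} is a clique of size 5, and the vertices of any clique must share a bag in every tree decomposition; so some bag has ≥ 5 vertices and tw(G) ≥ 4. Combining the bounds, tw(G) = 4.

Treewidth 4.
Bags: B1 = {d, e, g, h, j}  B2 = {d, g, h, j, k}  B3 = {c, d, e, h, j}  B4 = {b, d, g, j, k}  B5 = {d, e, h, i, j}  B6 = {a, d, e, h, i}  B7 = {c, e, f, h, j}  B8 = {d, e, h, j, l}
Tree: B1–B2, B1–B3, B2–B4, B1–B5, B5–B6, B3–B7, B1–B8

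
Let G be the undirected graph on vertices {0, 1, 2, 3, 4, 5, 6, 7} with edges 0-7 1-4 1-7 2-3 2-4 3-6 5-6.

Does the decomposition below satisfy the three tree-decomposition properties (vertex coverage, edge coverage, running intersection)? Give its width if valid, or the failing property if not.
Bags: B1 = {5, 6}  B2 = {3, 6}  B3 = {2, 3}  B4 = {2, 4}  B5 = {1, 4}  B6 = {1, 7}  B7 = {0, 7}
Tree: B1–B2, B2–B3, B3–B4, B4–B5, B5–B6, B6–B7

Vertex coverage: the bags together contain {0, 1, 2, 3, 4, 5, 6, 7}, the full vertex set. Edge coverage: each edge of G has both endpoints in at least one bag. Running intersection: for every vertex, the bags containing it form a connected subtree. All three properties hold, so this is a valid tree decomposition of width max|bag| − 1 = 1, and hence tw(G) ≤ 1.

Yes; width 1.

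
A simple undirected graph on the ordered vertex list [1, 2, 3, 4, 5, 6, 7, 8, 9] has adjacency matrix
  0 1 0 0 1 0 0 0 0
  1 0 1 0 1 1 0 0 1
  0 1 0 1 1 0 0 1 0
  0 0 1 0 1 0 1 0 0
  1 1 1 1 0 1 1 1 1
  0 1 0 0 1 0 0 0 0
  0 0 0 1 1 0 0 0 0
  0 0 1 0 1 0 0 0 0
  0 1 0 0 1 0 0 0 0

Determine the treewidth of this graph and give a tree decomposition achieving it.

Treewidth 2.
Bags: B1 = {4, 5, 7}  B2 = {3, 4, 5}  B3 = {3, 5, 8}  B4 = {2, 3, 5}  B5 = {1, 2, 5}  B6 = {2, 5, 6}  B7 = {2, 5, 9}
Tree: B1–B2, B2–B3, B2–B4, B4–B5, B5–B6, B6–B7

Each bag holds 3 vertices, so the decomposition has width 2, which upper-bounds the treewidth. On the other hand G contains the 3-clique {3, 5, 8}. A clique must lie in a single bag of any decomposition, so no decomposition can have width below 2. Therefore the treewidth is 2.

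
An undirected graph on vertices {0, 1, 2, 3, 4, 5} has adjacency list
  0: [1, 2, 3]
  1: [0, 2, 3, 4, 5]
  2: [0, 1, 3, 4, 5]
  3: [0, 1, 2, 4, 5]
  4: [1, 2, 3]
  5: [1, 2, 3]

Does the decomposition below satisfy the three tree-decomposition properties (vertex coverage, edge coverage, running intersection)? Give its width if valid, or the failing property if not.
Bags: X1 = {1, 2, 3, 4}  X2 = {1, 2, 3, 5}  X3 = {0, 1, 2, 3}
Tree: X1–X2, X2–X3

Checking the three conditions: (i) the bags cover all of {0, 1, 2, 3, 4, 5}; (ii) for each edge, some bag contains both endpoints; (iii) the bags containing any fixed vertex form a subtree. All hold, so the decomposition is valid with width 4 − 1 = 3.

Yes; width 3.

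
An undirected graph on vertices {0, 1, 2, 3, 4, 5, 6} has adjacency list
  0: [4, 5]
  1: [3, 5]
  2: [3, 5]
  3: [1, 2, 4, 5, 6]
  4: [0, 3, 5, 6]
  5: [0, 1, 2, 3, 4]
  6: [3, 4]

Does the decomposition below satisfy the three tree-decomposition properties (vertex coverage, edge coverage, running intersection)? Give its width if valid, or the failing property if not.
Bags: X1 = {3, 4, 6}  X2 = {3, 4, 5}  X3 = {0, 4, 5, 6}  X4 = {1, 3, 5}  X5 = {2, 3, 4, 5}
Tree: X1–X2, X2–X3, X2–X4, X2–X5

A tree decomposition must satisfy three properties: every vertex lies in some bag; for every edge, both endpoints lie together in some bag; and for every vertex, the bags containing it form a connected subtree. Here bags containing vertex 6 are not connected in the tree, so the decomposition is invalid.

No — bags containing vertex 6 are not connected in the tree.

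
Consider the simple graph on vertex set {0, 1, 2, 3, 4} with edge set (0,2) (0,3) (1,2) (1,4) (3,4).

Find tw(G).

2

A width-2 tree decomposition is:
Bags: B1 = {0, 2, 3}  B2 = {1, 2, 3}  B3 = {1, 3, 4}
Tree: B1–B2, B2–B3
The largest bag has 3 vertices, giving width 2; this decomposition certifies tw(G) ≤ 2. Since 3–0–2–1–4–3 is a cycle in G, G is not acyclic. Forests are exactly the graphs of treewidth ≤ 1, so tw(G) ≥ 2. The upper and lower bounds meet at 2, so that is the treewidth.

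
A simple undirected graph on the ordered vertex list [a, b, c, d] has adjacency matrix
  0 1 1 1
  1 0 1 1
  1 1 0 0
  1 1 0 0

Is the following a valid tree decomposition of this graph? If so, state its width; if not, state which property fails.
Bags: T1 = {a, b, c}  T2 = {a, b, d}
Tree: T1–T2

Yes; width 2.

Every vertex of G appears in some bag (union = {a, b, c, d}); every edge is covered by a bag; and for each vertex v the set of bags containing v is connected in the bag tree. The decomposition is therefore valid. The largest bag has 3 vertices, so the width is 2.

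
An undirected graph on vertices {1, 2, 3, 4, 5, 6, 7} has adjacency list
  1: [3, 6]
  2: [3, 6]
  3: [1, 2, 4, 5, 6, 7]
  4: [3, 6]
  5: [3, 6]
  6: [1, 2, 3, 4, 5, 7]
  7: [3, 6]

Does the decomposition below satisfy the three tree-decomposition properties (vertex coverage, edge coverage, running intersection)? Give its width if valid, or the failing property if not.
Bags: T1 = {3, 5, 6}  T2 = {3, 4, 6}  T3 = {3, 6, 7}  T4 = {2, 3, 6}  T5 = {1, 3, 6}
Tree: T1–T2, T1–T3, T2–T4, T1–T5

Vertex coverage: the bags together contain {1, 2, 3, 4, 5, 6, 7}, the full vertex set. Edge coverage: each edge of G has both endpoints in at least one bag. Running intersection: for every vertex, the bags containing it form a connected subtree. All three properties hold, so this is a valid tree decomposition of width max|bag| − 1 = 2, and hence tw(G) ≤ 2.

Yes; width 2.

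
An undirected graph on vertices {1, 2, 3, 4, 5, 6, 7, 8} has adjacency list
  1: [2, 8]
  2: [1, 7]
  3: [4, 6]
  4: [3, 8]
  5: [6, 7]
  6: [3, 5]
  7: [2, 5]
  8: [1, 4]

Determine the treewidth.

2

A width-2 tree decomposition is:
Bags: B1 = {3, 4, 6}  B2 = {4, 6, 8}  B3 = {1, 6, 8}  B4 = {1, 2, 6}  B5 = {2, 6, 7}  B6 = {5, 6, 7}
Tree: B1–B2, B2–B3, B3–B4, B4–B5, B5–B6
Each bag holds 3 vertices, so the decomposition has width 2, which upper-bounds the treewidth. The edges 6–3–4–8–1–2–7–5–6 form a cycle, so G is not a tree and its treewidth is at least 2. Combining the bounds, tw(G) = 2.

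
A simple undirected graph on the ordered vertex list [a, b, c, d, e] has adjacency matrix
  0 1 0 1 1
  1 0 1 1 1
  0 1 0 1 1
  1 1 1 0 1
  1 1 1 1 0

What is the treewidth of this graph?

3

A width-3 tree decomposition is:
Bags: B1 = {a, b, d, e}  B2 = {b, c, d, e}
Tree: B1–B2
Each bag holds 4 vertices, so the decomposition has width 3, which upper-bounds the treewidth. On the other hand G contains the 4-clique {b, c, d, e}. A clique must lie in a single bag of any decomposition, so no decomposition can have width below 3. Combining the bounds, tw(G) = 3.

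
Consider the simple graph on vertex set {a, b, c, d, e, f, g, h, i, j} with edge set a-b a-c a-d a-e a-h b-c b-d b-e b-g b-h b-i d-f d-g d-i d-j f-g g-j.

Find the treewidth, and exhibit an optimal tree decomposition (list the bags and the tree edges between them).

Treewidth 2.
One such decomposition:
Bags: B1 = {d, f, g}  B2 = {b, d, g}  B3 = {a, b, d}  B4 = {d, g, j}  B5 = {b, d, i}  B6 = {a, b, e}  B7 = {a, b, h}  B8 = {a, b, c}
Tree: B1–B2, B2–B3, B2–B4, B2–B5, B3–B6, B6–B7, B3–B8

Each bag holds 3 vertices, so the decomposition has width 2, which upper-bounds the treewidth. On the other hand G contains the 3-clique {d, g, j}. A clique must lie in a single bag of any decomposition, so no decomposition can have width below 2. Combining the bounds, tw(G) = 2.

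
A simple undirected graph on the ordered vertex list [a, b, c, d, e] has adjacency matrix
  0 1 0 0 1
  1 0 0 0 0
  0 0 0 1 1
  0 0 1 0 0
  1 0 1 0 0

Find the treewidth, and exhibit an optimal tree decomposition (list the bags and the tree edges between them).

Each bag holds 2 vertices, so the decomposition has width 1, which upper-bounds the treewidth. Since G has at least one edge (e.g. b–a), it is not an edgeless graph, so tw(G) ≥ 1. The upper and lower bounds meet at 1, so that is the treewidth.

Treewidth 1.
One such decomposition:
Bags: B1 = {a, b}  B2 = {a, e}  B3 = {c, e}  B4 = {c, d}
Tree: B1–B2, B2–B3, B3–B4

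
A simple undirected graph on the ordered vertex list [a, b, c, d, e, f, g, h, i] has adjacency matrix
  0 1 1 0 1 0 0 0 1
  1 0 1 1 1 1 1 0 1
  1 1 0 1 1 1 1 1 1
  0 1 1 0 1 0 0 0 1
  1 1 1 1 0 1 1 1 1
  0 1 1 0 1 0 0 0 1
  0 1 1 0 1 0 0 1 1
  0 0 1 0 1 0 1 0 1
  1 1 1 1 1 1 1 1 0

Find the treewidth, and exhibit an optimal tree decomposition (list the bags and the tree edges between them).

The largest bag has 5 vertices, giving width 4; this decomposition certifies tw(G) ≤ 4. Conversely, {c, e, g, h, i} is a clique of size 5, and the vertices of any clique must share a bag in every tree decomposition; so some bag has ≥ 5 vertices and tw(G) ≥ 4. The upper and lower bounds meet at 4, so that is the treewidth.

Treewidth 4.
One such decomposition:
Bags: B1 = {a, b, c, e, i}  B2 = {b, c, d, e, i}  B3 = {b, c, e, g, i}  B4 = {c, e, g, h, i}  B5 = {b, c, e, f, i}
Tree: B1–B2, B2–B3, B3–B4, B2–B5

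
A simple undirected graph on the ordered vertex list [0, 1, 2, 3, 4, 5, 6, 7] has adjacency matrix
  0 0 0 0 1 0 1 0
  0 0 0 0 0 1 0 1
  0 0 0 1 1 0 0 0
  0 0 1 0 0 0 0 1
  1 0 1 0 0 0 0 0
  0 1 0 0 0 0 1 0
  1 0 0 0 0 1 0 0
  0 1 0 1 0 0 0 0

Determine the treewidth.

A width-2 tree decomposition is:
Bags: B1 = {0, 5, 6}  B2 = {0, 4, 5}  B3 = {2, 4, 5}  B4 = {2, 3, 5}  B5 = {3, 5, 7}  B6 = {1, 5, 7}
Tree: B1–B2, B2–B3, B3–B4, B4–B5, B5–B6
The largest bag has 3 vertices, giving width 2; this decomposition certifies tw(G) ≤ 2. For the lower bound, G contains the cycle 5–6–0–4–2–3–7–1–5, so G is not a forest; only forests have treewidth ≤ 1, hence tw(G) ≥ 2. The upper and lower bounds meet at 2, so that is the treewidth.

2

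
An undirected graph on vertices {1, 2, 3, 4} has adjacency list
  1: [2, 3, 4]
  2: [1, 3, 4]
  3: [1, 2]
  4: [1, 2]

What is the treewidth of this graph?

A width-2 tree decomposition is:
Bags: B1 = {1, 2, 3}  B2 = {1, 2, 4}
Tree: B1–B2
The largest bag has 3 vertices, giving width 2; this decomposition certifies tw(G) ≤ 2. For the lower bound, the 3 vertices {1, 2, 3} are pairwise adjacent, and any tree decomposition puts a clique entirely inside one bag — forcing width ≥ 2. The upper and lower bounds meet at 2, so that is the treewidth.

2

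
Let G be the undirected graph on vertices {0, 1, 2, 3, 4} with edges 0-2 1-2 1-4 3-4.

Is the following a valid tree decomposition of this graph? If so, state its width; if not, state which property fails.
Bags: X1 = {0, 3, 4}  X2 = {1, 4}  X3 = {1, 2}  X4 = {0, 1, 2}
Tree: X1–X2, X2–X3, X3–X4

No — bags containing vertex 0 are not connected in the tree.

A tree decomposition must satisfy three properties: every vertex lies in some bag; for every edge, both endpoints lie together in some bag; and for every vertex, the bags containing it form a connected subtree. Here bags containing vertex 0 are not connected in the tree, so the decomposition is invalid.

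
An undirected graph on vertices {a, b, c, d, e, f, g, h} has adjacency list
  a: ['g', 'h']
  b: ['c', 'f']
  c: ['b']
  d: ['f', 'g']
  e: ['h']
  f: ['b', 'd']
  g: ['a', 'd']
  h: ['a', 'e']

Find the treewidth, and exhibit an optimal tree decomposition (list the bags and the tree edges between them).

Treewidth 1.
One optimal decomposition is:
Bags: B1 = {b, c}  B2 = {b, f}  B3 = {d, f}  B4 = {d, g}  B5 = {a, g}  B6 = {a, h}  B7 = {e, h}
Tree: B1–B2, B2–B3, B3–B4, B4–B5, B5–B6, B6–B7

Each bag holds 2 vertices, so the decomposition has width 1, which upper-bounds the treewidth. Since G has at least one edge (e.g. c–b), it is not an edgeless graph, so tw(G) ≥ 1. The upper and lower bounds meet at 1, so that is the treewidth.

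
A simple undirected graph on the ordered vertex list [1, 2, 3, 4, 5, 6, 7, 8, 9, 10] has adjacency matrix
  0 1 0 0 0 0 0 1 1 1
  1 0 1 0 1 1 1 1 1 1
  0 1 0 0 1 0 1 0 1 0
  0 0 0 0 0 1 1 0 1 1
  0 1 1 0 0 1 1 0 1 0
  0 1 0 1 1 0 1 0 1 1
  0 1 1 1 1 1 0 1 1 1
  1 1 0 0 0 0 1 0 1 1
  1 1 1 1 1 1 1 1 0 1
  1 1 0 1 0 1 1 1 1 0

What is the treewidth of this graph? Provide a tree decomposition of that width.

Every bag has size at most 5, so the width is 5 − 1 = 4 and tw(G) ≤ 4. For the lower bound, the 5 vertices {1, 2, 8, 9, 10} are pairwise adjacent, and any tree decomposition puts a clique entirely inside one bag — forcing width ≥ 4. Combining the bounds, tw(G) = 4.

Treewidth 4.
Bags: B1 = {2, 6, 7, 9, 10}  B2 = {2, 7, 8, 9, 10}  B3 = {1, 2, 8, 9, 10}  B4 = {4, 6, 7, 9, 10}  B5 = {2, 5, 6, 7, 9}  B6 = {2, 3, 5, 7, 9}
Tree: B1–B2, B2–B3, B1–B4, B1–B5, B5–B6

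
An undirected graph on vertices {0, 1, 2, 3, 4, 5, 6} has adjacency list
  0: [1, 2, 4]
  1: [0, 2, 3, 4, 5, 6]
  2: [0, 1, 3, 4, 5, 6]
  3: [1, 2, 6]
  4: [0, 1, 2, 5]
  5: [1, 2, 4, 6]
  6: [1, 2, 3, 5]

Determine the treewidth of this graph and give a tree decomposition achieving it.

The largest bag has 4 vertices, giving width 3; this decomposition certifies tw(G) ≤ 3. On the other hand G contains the 4-clique {1, 2, 3, 6}. A clique must lie in a single bag of any decomposition, so no decomposition can have width below 3. Combining the bounds, tw(G) = 3.

Treewidth 3.
One such decomposition:
Bags: B1 = {1, 2, 5, 6}  B2 = {1, 2, 4, 5}  B3 = {1, 2, 3, 6}  B4 = {0, 1, 2, 4}
Tree: B1–B2, B1–B3, B2–B4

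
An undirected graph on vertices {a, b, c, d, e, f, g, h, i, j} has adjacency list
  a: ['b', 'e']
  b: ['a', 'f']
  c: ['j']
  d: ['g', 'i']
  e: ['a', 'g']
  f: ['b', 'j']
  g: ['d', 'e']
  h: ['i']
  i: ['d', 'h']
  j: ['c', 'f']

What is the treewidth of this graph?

1

A width-1 tree decomposition is:
Bags: B1 = {h, i}  B2 = {d, i}  B3 = {d, g}  B4 = {e, g}  B5 = {a, e}  B6 = {a, b}  B7 = {b, f}  B8 = {f, j}  B9 = {c, j}
Tree: B1–B2, B2–B3, B3–B4, B4–B5, B5–B6, B6–B7, B7–B8, B8–B9
The largest bag has 2 vertices, giving width 1; this decomposition certifies tw(G) ≤ 1. Any graph with an edge has treewidth ≥ 1, and G has the edge h–i. The upper and lower bounds meet at 1, so that is the treewidth.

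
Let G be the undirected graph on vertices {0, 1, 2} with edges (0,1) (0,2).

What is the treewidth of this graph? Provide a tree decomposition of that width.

Treewidth 1.
One optimal decomposition is:
Bags: B1 = {0, 2}  B2 = {0, 1}
Tree: B1–B2

Each bag holds 2 vertices, so the decomposition has width 1, which upper-bounds the treewidth. G has an edge, so its treewidth is at least 1. Combining the bounds, tw(G) = 1.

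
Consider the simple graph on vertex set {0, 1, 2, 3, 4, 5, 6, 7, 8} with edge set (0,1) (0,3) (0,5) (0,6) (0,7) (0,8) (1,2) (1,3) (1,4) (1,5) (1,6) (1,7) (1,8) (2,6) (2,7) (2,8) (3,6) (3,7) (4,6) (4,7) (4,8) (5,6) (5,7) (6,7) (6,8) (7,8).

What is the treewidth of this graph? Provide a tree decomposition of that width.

Treewidth 4.
One optimal decomposition is:
Bags: B1 = {0, 1, 5, 6, 7}  B2 = {0, 1, 3, 6, 7}  B3 = {0, 1, 6, 7, 8}  B4 = {1, 4, 6, 7, 8}  B5 = {1, 2, 6, 7, 8}
Tree: B1–B2, B2–B3, B3–B4, B4–B5

Each bag holds 5 vertices, so the decomposition has width 4, which upper-bounds the treewidth. For the lower bound, the 5 vertices {0, 1, 6, 7, 8} are pairwise adjacent, and any tree decomposition puts a clique entirely inside one bag — forcing width ≥ 4. Hence tw(G) = 4 exactly.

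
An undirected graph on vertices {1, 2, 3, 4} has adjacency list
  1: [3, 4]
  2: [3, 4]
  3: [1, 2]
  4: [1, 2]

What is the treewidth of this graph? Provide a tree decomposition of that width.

Treewidth 2.
Bags: B1 = {1, 3, 4}  B2 = {2, 3, 4}
Tree: B1–B2

The largest bag has 3 vertices, giving width 2; this decomposition certifies tw(G) ≤ 2. For the lower bound, G contains the cycle 3–1–4–2–3, so G is not a forest; only forests have treewidth ≤ 1, hence tw(G) ≥ 2. Combining the bounds, tw(G) = 2.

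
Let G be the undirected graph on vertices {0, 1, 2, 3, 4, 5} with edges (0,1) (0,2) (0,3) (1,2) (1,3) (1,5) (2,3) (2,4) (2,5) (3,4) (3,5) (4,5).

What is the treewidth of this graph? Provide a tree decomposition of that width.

Each bag holds 4 vertices, so the decomposition has width 3, which upper-bounds the treewidth. On the other hand G contains the 4-clique {0, 1, 2, 3}. A clique must lie in a single bag of any decomposition, so no decomposition can have width below 3. The upper and lower bounds meet at 3, so that is the treewidth.

Treewidth 3.
One such decomposition:
Bags: B1 = {2, 3, 4, 5}  B2 = {1, 2, 3, 5}  B3 = {0, 1, 2, 3}
Tree: B1–B2, B2–B3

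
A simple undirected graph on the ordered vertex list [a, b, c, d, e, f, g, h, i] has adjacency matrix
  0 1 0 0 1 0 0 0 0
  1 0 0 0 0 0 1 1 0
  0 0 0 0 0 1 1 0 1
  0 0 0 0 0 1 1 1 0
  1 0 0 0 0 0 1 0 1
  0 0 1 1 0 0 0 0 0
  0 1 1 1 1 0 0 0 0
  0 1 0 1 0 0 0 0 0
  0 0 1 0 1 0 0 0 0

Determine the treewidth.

3

A width-3 tree decomposition is:
Bags: B1 = {c, d, f, i}  B2 = {c, d, g, i}  B3 = {d, e, g, i}  B4 = {d, e, g, h}  B5 = {b, e, g, h}  B6 = {a, b, e, h}
Tree: B1–B2, B2–B3, B3–B4, B4–B5, B5–B6
The largest bag has 4 vertices, giving width 3; this decomposition certifies tw(G) ≤ 3. For the lower bound: the 4 vertex sets {c,f,i}, {d}, {g}, {a,b,e,h} are disjoint, each induces a connected subgraph, and every pair is joined by at least one edge of G. Contracting each set to a single vertex therefore yields K_{4} as a minor, and since treewidth is minor-monotone, tw(G) ≥ tw(K_{4}) = 3. Combining the bounds, tw(G) = 3.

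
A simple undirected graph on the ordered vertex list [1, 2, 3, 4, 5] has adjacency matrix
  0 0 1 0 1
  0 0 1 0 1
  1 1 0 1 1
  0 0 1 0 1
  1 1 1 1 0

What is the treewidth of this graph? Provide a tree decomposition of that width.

Treewidth 2.
One such decomposition:
Bags: B1 = {3, 4, 5}  B2 = {2, 3, 5}  B3 = {1, 3, 5}
Tree: B1–B2, B2–B3

Each bag holds 3 vertices, so the decomposition has width 2, which upper-bounds the treewidth. Conversely, {1, 3, 5} is a clique of size 3, and the vertices of any clique must share a bag in every tree decomposition; so some bag has ≥ 3 vertices and tw(G) ≥ 2. The upper and lower bounds meet at 2, so that is the treewidth.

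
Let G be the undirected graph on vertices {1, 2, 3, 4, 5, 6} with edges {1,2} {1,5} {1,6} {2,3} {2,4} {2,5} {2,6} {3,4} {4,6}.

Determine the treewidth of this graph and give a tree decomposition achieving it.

Each bag holds 3 vertices, so the decomposition has width 2, which upper-bounds the treewidth. Conversely, {1, 2, 5} is a clique of size 3, and the vertices of any clique must share a bag in every tree decomposition; so some bag has ≥ 3 vertices and tw(G) ≥ 2. Combining the bounds, tw(G) = 2.

Treewidth 2.
Bags: B1 = {2, 4, 6}  B2 = {2, 3, 4}  B3 = {1, 2, 6}  B4 = {1, 2, 5}
Tree: B1–B2, B1–B3, B3–B4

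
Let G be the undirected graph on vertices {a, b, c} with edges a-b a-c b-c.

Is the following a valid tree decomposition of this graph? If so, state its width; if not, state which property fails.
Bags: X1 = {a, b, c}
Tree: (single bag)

Vertex coverage: the bags together contain {a, b, c}, the full vertex set. Edge coverage: each edge of G has both endpoints in at least one bag. Running intersection: for every vertex, the bags containing it form a connected subtree. All three properties hold, so this is a valid tree decomposition of width max|bag| − 1 = 2, and hence tw(G) ≤ 2.

Yes; width 2.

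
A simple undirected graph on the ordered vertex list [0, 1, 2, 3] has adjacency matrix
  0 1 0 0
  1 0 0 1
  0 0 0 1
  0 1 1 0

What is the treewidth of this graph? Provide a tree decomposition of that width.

Treewidth 1.
One such decomposition:
Bags: B1 = {1, 3}  B2 = {0, 1}  B3 = {2, 3}
Tree: B1–B2, B1–B3

Every bag has size at most 2, so the width is 2 − 1 = 1 and tw(G) ≤ 1. Since G has at least one edge (e.g. 1–3), it is not an edgeless graph, so tw(G) ≥ 1. Combining the bounds, tw(G) = 1.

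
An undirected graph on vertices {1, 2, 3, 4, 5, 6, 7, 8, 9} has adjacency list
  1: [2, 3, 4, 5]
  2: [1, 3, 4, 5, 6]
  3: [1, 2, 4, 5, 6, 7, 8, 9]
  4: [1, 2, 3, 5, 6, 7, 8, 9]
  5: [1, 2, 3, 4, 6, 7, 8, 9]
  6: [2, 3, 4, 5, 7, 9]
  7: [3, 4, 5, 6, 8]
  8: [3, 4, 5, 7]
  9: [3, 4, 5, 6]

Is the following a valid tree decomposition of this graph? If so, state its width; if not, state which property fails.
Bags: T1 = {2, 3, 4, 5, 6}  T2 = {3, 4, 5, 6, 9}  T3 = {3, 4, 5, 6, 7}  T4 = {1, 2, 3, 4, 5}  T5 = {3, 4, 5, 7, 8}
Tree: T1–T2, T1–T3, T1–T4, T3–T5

Yes; width 4.

Checking the three conditions: (i) the bags cover all of {1, 2, 3, 4, 5, 6, 7, 8, 9}; (ii) for each edge, some bag contains both endpoints; (iii) the bags containing any fixed vertex form a subtree. All hold, so the decomposition is valid with width 5 − 1 = 4.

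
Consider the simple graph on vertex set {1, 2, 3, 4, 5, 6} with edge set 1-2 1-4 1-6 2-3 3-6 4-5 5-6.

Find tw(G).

A width-2 tree decomposition is:
Bags: B1 = {1, 4, 5}  B2 = {1, 5, 6}  B3 = {1, 2, 6}  B4 = {2, 3, 6}
Tree: B1–B2, B2–B3, B3–B4
The largest bag has 3 vertices, giving width 2; this decomposition certifies tw(G) ≤ 2. For the lower bound, G contains the cycle 4–5–6–1–4, so G is not a forest; only forests have treewidth ≤ 1, hence tw(G) ≥ 2. Hence tw(G) = 2 exactly.

2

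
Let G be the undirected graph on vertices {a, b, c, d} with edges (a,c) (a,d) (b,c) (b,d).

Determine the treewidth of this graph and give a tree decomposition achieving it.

Treewidth 2.
One optimal decomposition is:
Bags: B1 = {a, b, c}  B2 = {a, b, d}
Tree: B1–B2

Each bag holds 3 vertices, so the decomposition has width 2, which upper-bounds the treewidth. The edges b–c–a–d–b form a cycle, so G is not a tree and its treewidth is at least 2. The upper and lower bounds meet at 2, so that is the treewidth.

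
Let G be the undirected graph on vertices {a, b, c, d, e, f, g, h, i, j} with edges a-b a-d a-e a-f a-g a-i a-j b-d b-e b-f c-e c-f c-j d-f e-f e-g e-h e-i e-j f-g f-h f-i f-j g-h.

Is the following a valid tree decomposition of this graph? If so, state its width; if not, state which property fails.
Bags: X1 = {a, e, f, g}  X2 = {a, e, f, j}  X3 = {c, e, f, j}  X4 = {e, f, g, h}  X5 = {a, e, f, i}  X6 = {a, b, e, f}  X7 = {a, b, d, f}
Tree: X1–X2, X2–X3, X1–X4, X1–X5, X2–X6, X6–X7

Every vertex of G appears in some bag (union = {a, b, c, d, e, f, g, h, i, j}); every edge is covered by a bag; and for each vertex v the set of bags containing v is connected in the bag tree. The decomposition is therefore valid. The largest bag has 4 vertices, so the width is 3.

Yes; width 3.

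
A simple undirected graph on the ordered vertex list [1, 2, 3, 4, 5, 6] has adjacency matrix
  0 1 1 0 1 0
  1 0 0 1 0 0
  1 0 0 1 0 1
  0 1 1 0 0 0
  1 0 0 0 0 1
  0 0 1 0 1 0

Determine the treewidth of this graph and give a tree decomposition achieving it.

Treewidth 2.
One such decomposition:
Bags: B1 = {3, 5, 6}  B2 = {1, 3, 5}  B3 = {1, 3, 4}  B4 = {1, 2, 4}
Tree: B1–B2, B2–B3, B3–B4

Each bag holds 3 vertices, so the decomposition has width 2, which upper-bounds the treewidth. Since 6–5–1–3–6 is a cycle in G, G is not acyclic. Forests are exactly the graphs of treewidth ≤ 1, so tw(G) ≥ 2. Therefore the treewidth is 2.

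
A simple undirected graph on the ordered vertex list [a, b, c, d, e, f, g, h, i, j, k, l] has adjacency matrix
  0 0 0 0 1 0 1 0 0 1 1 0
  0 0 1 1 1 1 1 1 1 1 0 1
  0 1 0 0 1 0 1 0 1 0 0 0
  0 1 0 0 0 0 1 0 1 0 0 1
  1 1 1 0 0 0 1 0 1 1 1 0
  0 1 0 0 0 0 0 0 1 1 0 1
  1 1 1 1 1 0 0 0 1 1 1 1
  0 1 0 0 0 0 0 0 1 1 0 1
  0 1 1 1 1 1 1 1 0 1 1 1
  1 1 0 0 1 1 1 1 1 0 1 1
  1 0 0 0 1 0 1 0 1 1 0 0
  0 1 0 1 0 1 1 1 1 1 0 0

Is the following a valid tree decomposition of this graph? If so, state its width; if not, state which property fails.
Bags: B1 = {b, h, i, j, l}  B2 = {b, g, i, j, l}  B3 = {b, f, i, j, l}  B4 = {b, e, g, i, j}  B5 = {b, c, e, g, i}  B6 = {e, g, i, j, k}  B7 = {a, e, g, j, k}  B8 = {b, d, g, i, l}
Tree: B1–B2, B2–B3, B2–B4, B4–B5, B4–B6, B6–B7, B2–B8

Vertex coverage: the bags together contain {a, b, c, d, e, f, g, h, i, j, k, l}, the full vertex set. Edge coverage: each edge of G has both endpoints in at least one bag. Running intersection: for every vertex, the bags containing it form a connected subtree. All three properties hold, so this is a valid tree decomposition of width max|bag| − 1 = 4, and hence tw(G) ≤ 4.

Yes; width 4.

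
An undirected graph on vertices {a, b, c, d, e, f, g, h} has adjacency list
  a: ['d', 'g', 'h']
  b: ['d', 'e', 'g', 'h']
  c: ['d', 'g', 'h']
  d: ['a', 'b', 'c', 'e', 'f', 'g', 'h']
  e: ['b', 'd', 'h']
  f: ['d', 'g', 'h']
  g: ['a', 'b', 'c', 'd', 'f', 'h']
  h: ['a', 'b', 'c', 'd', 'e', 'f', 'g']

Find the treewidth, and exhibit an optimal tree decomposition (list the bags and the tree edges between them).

Treewidth 3.
One optimal decomposition is:
Bags: B1 = {b, d, g, h}  B2 = {c, d, g, h}  B3 = {a, d, g, h}  B4 = {d, f, g, h}  B5 = {b, d, e, h}
Tree: B1–B2, B2–B3, B3–B4, B1–B5

The largest bag has 4 vertices, giving width 3; this decomposition certifies tw(G) ≤ 3. On the other hand G contains the 4-clique {d, f, g, h}. A clique must lie in a single bag of any decomposition, so no decomposition can have width below 3. Hence tw(G) = 3 exactly.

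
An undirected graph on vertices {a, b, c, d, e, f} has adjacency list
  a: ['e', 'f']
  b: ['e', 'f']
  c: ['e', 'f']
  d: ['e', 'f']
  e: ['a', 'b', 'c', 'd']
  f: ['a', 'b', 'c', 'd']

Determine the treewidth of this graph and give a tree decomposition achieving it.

The largest bag has 3 vertices, giving width 2; this decomposition certifies tw(G) ≤ 2. For the lower bound, G contains the cycle e–d–f–c–e, so G is not a forest; only forests have treewidth ≤ 1, hence tw(G) ≥ 2. Combining the bounds, tw(G) = 2.

Treewidth 2.
One such decomposition:
Bags: B1 = {d, e, f}  B2 = {c, e, f}  B3 = {b, e, f}  B4 = {a, e, f}
Tree: B1–B2, B2–B3, B3–B4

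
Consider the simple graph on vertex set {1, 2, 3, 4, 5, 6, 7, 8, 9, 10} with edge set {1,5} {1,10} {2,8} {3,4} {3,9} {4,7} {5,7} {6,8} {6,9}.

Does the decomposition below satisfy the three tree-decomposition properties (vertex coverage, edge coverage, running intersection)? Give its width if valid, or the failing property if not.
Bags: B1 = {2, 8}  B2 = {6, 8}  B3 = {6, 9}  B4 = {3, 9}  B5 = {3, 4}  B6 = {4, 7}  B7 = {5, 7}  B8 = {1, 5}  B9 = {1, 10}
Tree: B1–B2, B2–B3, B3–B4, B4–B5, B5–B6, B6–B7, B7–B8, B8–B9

Yes; width 1.

Every vertex of G appears in some bag (union = {1, 2, 3, 4, 5, 6, 7, 8, 9, 10}); every edge is covered by a bag; and for each vertex v the set of bags containing v is connected in the bag tree. The decomposition is therefore valid. The largest bag has 2 vertices, so the width is 1.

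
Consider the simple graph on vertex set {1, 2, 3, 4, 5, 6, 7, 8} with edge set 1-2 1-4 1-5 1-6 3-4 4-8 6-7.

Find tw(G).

A width-1 tree decomposition is:
Bags: B1 = {1, 6}  B2 = {1, 5}  B3 = {1, 2}  B4 = {1, 4}  B5 = {4, 8}  B6 = {3, 4}  B7 = {6, 7}
Tree: B1–B2, B1–B3, B3–B4, B4–B5, B5–B6, B1–B7
Every bag has size at most 2, so the width is 2 − 1 = 1 and tw(G) ≤ 1. G has an edge, so its treewidth is at least 1. The upper and lower bounds meet at 1, so that is the treewidth.

1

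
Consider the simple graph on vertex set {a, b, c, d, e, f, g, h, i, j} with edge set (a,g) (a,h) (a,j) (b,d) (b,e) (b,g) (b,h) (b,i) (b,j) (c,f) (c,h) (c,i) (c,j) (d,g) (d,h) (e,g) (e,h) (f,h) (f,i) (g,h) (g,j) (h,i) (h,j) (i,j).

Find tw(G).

A width-3 tree decomposition is:
Bags: B1 = {b, h, i, j}  B2 = {b, g, h, j}  B3 = {c, h, i, j}  B4 = {b, d, g, h}  B5 = {b, e, g, h}  B6 = {a, g, h, j}  B7 = {c, f, h, i}
Tree: B1–B2, B1–B3, B2–B4, B4–B5, B2–B6, B3–B7
The largest bag has 4 vertices, giving width 3; this decomposition certifies tw(G) ≤ 3. Conversely, {a, g, h, j} is a clique of size 4, and the vertices of any clique must share a bag in every tree decomposition; so some bag has ≥ 4 vertices and tw(G) ≥ 3. The upper and lower bounds meet at 3, so that is the treewidth.

3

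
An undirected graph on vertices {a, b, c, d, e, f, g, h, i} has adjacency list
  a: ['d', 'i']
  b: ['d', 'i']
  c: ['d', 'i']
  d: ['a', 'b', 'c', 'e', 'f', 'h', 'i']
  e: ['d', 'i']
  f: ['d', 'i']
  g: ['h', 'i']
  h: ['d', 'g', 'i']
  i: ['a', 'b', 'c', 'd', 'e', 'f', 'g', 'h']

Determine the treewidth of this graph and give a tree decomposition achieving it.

Treewidth 2.
Bags: B1 = {g, h, i}  B2 = {d, h, i}  B3 = {c, d, i}  B4 = {a, d, i}  B5 = {d, e, i}  B6 = {d, f, i}  B7 = {b, d, i}
Tree: B1–B2, B2–B3, B2–B4, B3–B5, B3–B6, B5–B7

Each bag holds 3 vertices, so the decomposition has width 2, which upper-bounds the treewidth. Conversely, {d, f, i} is a clique of size 3, and the vertices of any clique must share a bag in every tree decomposition; so some bag has ≥ 3 vertices and tw(G) ≥ 2. Hence tw(G) = 2 exactly.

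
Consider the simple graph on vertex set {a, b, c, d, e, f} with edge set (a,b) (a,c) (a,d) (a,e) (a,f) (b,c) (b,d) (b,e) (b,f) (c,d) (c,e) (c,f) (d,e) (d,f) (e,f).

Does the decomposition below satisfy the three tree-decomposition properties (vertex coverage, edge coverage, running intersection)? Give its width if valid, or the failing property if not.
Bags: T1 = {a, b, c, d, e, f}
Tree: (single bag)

Yes; width 5.

Checking the three conditions: (i) the bags cover all of {a, b, c, d, e, f}; (ii) for each edge, some bag contains both endpoints; (iii) the bags containing any fixed vertex form a subtree. All hold, so the decomposition is valid with width 6 − 1 = 5.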